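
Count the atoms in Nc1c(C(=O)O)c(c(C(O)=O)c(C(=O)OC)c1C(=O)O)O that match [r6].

Check the 21 heavy atoms by environment: 6× c (aromatic, in 6-ring) → match; 5× C (acyclic) → no; 9× O (acyclic) → no; 1× N (acyclic) → no.
That gives 6 matching atoms.

6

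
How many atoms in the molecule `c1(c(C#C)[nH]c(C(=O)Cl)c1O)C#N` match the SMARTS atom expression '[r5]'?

5

Check the 13 heavy atoms by environment: 1× n (aromatic, in 5-ring) → match; 4× c (aromatic, in 5-ring) → match; 4× C (acyclic) → no; 2× O (acyclic) → no; 1× N (acyclic) → no; 1× Cl (acyclic) → no.
Summing the matching environments: 1 + 4 = 5 matching atoms.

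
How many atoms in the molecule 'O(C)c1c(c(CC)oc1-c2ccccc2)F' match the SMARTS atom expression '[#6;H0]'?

5

The query [#6;H0] means: any carbon with no attached hydrogen.
Check the 16 heavy atoms by environment: 1× o (aromatic, H0) → no; 5× c (aromatic, H0) → match; 5× c (aromatic, H1) → no; 1× F (H0) → no; 1× C (H2) → no; 2× C (H3) → no; 1× O (H0) → no.
That gives 5 matching atoms.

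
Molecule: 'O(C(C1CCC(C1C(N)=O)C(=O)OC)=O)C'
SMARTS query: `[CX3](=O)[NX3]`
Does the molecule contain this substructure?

Yes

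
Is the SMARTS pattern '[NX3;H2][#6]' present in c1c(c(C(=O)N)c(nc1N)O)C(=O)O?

Yes

The pattern [NX3;H2][#6] describes a trivalent nitrogen with two H attached to carbon — a primary amine.
The molecule carries a primary amino group (-NH2), whose atoms satisfy every constraint of the query, so the pattern matches.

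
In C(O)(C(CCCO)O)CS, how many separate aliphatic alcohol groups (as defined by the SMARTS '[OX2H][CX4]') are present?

3

[OX2H][CX4] is the SMARTS for an aliphatic alcohol: a hydroxyl oxygen bound to an sp3 (X4) carbon.
The molecule carries 3 separate instances of a hydroxyl group (-OH) meeting every constraint; each maps to a distinct set of atoms, giving 3 matches.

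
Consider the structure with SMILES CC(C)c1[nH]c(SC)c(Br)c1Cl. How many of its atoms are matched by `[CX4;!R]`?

4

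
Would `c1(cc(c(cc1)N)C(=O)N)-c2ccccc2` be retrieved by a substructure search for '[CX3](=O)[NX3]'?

Yes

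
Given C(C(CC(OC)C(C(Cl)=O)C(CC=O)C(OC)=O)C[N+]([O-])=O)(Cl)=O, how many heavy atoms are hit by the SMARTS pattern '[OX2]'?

The query [OX2] means: aliphatic oxygen with two total connections — ether, hydroxyl, or ester single-bond O.
Check the 24 heavy atoms by environment: 9× C (X4) → no; 2× O (X2) → match; 1× N (charge +1, X3) → no; 1× O (charge -1, X1) → no; 5× O (X1) → no; 4× C (X3) → no; 2× Cl (X1) → no.
That gives 2 matching atoms.

2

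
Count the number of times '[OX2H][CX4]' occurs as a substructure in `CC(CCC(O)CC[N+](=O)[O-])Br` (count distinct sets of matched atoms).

1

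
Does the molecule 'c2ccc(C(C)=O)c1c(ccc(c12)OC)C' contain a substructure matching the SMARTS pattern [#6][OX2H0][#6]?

Yes

The pattern [#6][OX2H0][#6] describes an aliphatic oxygen bridging two carbons with no H on the oxygen — an ether.
The molecule carries a methoxy ether (-OCH3), whose atoms satisfy every constraint of the query, so the pattern matches.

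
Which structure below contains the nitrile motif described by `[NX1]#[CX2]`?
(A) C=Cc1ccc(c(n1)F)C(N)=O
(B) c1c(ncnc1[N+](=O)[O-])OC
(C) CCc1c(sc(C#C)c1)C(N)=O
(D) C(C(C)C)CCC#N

[NX1]#[CX2] describes a nitrogen triple-bonded to a two-connected carbon (a nitrile).
(A) has a primary amide (-C(=O)NH2) but the nitrogen is NX3, not NX1.
(B) has a nitro group (-[N+](=O)[O-]) but there is no C#N triple bond.
(C) has a primary amide (-C(=O)NH2) but the nitrogen is NX3, not NX1.
(D) contains a nitrile (-C#N), which satisfies every atom and bond constraint.
So the answer is (D).

D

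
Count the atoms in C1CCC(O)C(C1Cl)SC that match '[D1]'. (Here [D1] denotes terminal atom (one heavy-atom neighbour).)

The query [D1] means: atom with exactly one heavy-atom neighbour (degree 1).
Check the 10 heavy atoms by environment: 3× C (D2) → no; 3× C (D3) → no; 1× O (D1) → match; 1× S (D2) → no; 1× C (D1) → match; 1× Cl (D1) → match.
Summing the matching environments: 1 + 1 + 1 = 3 matching atoms.

3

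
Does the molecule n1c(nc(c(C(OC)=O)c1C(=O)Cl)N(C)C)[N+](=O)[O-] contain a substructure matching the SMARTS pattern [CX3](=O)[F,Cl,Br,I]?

Yes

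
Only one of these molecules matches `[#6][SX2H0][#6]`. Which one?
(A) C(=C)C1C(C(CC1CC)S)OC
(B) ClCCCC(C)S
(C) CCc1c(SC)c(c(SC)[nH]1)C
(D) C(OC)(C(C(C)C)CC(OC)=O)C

C

[#6][SX2H0][#6] describes an aliphatic sulfur bridging two carbons with no H on the sulfur (a thioether).
(A) has a thiol (-SH) but the sulfur has H1, not H0 bridging two carbons.
(B) has a thiol (-SH) but the sulfur has H1, not H0 bridging two carbons.
(C) contains a methylthio ether (-SCH3), which satisfies every atom and bond constraint.
(D) has a methoxy ether (-OCH3) but the bridging atom is O, not S.
So the answer is (C).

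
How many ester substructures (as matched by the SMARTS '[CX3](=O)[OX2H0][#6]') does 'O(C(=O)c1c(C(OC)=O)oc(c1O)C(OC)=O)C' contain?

3

[CX3](=O)[OX2H0][#6] is the SMARTS for an ester: a carbonyl carbon bonded to an oxygen that is itself bonded to carbon (no H on that O).
The molecule carries 3 separate instances of a methyl-ester group (-C(=O)OCH3) meeting every constraint; each maps to a distinct set of atoms, giving 3 matches.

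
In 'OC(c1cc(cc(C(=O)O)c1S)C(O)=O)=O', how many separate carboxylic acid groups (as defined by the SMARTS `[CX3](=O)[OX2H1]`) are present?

3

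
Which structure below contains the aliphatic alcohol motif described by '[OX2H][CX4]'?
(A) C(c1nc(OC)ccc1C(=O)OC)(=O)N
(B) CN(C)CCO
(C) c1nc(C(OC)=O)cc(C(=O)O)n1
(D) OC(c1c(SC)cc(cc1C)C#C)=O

B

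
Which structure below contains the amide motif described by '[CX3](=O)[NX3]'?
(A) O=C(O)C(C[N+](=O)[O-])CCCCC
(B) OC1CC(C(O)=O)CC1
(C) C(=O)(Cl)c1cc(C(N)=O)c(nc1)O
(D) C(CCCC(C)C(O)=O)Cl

C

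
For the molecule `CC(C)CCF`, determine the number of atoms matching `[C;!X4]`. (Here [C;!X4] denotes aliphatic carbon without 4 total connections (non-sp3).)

The query [C;!X4] means: aliphatic carbon that does not have four total connections.
Check the 6 heavy atoms by environment: 5× C (X4) → no; 1× F (X1) → no.
No environment satisfies the query, so 0 matching atoms.

0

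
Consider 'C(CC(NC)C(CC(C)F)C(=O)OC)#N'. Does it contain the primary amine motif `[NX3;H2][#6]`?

The pattern [NX3;H2][#6] describes a trivalent nitrogen with two H attached to carbon — a primary amine.
The closest candidate here is an N-methylamino group (-NHCH3), but the nitrogen bears two carbons and only one H (H1), not H2. No other fragment satisfies the full query, so there is no match.

No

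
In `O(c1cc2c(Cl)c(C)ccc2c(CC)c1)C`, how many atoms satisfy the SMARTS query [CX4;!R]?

4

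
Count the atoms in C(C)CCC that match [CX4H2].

3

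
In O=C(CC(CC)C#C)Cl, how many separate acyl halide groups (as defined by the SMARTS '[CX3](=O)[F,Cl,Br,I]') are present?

[CX3](=O)[F,Cl,Br,I] is the SMARTS for an acyl halide: a carbonyl carbon bonded to a halogen.
Exactly one fragment in the molecule meets all constraints, giving 1 match.

1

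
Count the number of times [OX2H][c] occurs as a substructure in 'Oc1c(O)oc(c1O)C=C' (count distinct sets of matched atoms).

3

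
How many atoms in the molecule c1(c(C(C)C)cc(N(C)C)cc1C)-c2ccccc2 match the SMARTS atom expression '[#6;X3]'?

12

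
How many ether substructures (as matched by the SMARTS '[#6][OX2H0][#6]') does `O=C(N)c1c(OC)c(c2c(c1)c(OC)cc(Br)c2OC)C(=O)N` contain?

3

[#6][OX2H0][#6] is the SMARTS for an ether: an aliphatic oxygen bridging two carbons with no H on the oxygen.
The molecule carries 3 separate instances of a methoxy ether (-OCH3) meeting every constraint; each maps to a distinct set of atoms, giving 3 matches.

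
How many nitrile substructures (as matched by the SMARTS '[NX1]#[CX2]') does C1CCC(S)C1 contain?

[NX1]#[CX2] is the SMARTS for a nitrile: a nitrogen triple-bonded to a two-connected carbon.
No fragment in the molecule satisfies every constraint, giving 0 matches.

0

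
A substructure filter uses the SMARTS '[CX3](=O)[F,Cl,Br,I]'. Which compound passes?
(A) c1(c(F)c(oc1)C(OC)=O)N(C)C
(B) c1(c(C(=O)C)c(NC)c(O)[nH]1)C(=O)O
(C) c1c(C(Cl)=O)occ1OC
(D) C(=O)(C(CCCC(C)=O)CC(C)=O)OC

[CX3](=O)[F,Cl,Br,I] describes a carbonyl carbon bonded to a halogen (an acyl halide).
(A) has a methyl-ester group (-C(=O)OCH3) but the carbonyl is bonded to -O-C, not to a halogen.
(B) has a carboxylic acid group (-C(=O)OH) but the carbonyl is bonded to -OH, not to a halogen.
(C) contains an acyl chloride (-C(=O)Cl), which satisfies every atom and bond constraint.
(D) has a methyl-ester group (-C(=O)OCH3) but the carbonyl is bonded to -O-C, not to a halogen.
So the answer is (C).

C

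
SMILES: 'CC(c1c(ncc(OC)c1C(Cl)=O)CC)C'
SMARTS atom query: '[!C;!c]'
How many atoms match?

4

The query [!C;!c] means: neither aliphatic nor aromatic carbon — same as [!#6].
Check the 16 heavy atoms by environment: 1× n (aromatic) → match; 5× c (aromatic) → no; 7× C → no; 2× O → match; 1× Cl → match.
Summing the matching environments: 1 + 2 + 1 = 4 matching atoms.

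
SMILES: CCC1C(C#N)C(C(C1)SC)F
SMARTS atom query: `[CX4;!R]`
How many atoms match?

The query [CX4;!R] means: aliphatic carbon with four total connections, not in a ring.
Check the 12 heavy atoms by environment: 5× C (X4, in 5-ring) → no; 1× F (X1, acyclic) → no; 3× C (X4, acyclic) → match; 1× C (X2, acyclic) → no; 1× N (X1, acyclic) → no; 1× S (X2, acyclic) → no.
That gives 3 matching atoms.

3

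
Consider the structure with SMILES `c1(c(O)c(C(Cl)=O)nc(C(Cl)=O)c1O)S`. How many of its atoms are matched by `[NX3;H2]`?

Check the 15 heavy atoms by environment: 1× n (aromatic, H0, X2) → no; 5× c (aromatic, H0, X3) → no; 2× O (H1, X2) → no; 2× C (H0, X3) → no; 2× O (H0, X1) → no; 2× Cl (H0, X1) → no; 1× S (H1, X2) → no.
No environment satisfies the query, so 0 matching atoms.

0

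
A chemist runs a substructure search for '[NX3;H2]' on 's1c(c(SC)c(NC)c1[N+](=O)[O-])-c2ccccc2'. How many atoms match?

The query [NX3;H2] means: aliphatic N with 3 total connections, two of them H — an -NH2 nitrogen (amine or amide).
Check the 18 heavy atoms by environment: 1× s (aromatic, H0, X2) → no; 5× c (aromatic, H0, X3) → no; 5× c (aromatic, H1, X3) → no; 1× S (H0, X2) → no; 2× C (H3, X4) → no; 1× N (charge +1, H0, X3) → no; 1× O (charge -1, H0, X1) → no; 1× O (H0, X1) → no; 1× N (H1, X3) → no.
No environment satisfies the query, so 0 matching atoms.

0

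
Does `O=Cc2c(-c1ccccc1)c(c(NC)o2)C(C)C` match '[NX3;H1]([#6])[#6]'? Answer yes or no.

Yes

The pattern [NX3;H1]([#6])[#6] describes a trivalent nitrogen with one H, bonded to two carbons — a secondary amine.
The molecule carries an N-methylamino group (-NHCH3), whose atoms satisfy every constraint of the query, so the pattern matches.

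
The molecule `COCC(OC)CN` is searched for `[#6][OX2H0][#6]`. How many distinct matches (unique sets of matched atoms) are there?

[#6][OX2H0][#6] is the SMARTS for an ether: an aliphatic oxygen bridging two carbons with no H on the oxygen.
The molecule carries 2 separate instances of a methoxy ether (-OCH3) meeting every constraint; each maps to a distinct set of atoms, giving 2 matches.

2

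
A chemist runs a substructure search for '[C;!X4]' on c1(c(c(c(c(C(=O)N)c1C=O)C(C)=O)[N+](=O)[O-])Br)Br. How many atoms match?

3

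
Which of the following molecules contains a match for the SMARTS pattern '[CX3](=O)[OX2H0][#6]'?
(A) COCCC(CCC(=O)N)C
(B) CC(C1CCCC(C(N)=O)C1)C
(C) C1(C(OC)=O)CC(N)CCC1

[CX3](=O)[OX2H0][#6] describes a carbonyl carbon bonded to an oxygen that is itself bonded to carbon (no H on that O) (an ester).
(A) has a methoxy ether (-OCH3) but the ether oxygen is not adjacent to a C=O carbon.
(B) has a primary amide (-C(=O)NH2) but the carbonyl is bonded to N, not to an O-C linkage.
(C) contains a methyl-ester group (-C(=O)OCH3), which satisfies every atom and bond constraint.
So the answer is (C).

C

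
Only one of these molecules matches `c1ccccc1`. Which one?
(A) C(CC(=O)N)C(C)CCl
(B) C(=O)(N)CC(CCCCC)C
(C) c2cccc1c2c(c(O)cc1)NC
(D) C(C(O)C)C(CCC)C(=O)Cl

C

c1ccccc1 describes six aromatic carbons in a ring (a benzene ring).
(A) has a methyl group (-CH3) but no six-membered all-carbon aromatic ring is present.
(B) has a methyl group (-CH3) but no six-membered all-carbon aromatic ring is present.
(C) contains the required atom environment, so the pattern matches.
(D) has a methyl group (-CH3) but no six-membered all-carbon aromatic ring is present.
So the answer is (C).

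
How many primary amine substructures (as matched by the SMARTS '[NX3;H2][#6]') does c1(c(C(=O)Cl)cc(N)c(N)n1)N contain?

3

[NX3;H2][#6] is the SMARTS for a primary amine: a trivalent nitrogen with two H attached to carbon.
The molecule carries 3 separate instances of a primary amino group (-NH2) meeting every constraint; each maps to a distinct set of atoms, giving 3 matches.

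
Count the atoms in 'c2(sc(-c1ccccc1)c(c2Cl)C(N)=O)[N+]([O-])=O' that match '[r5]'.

5

The query [r5] means: r5 matches atoms in a five-membered ring.
Check the 18 heavy atoms by environment: 1× s (aromatic, in 5-ring) → match; 4× c (aromatic, in 5-ring) → match; 1× C (acyclic) → no; 2× O (acyclic) → no; 1× N (acyclic) → no; 1× Cl (acyclic) → no; 1× N (charge +1, acyclic) → no; 1× O (charge -1, acyclic) → no; 6× c (aromatic, in 6-ring) → no.
Summing the matching environments: 1 + 4 = 5 matching atoms.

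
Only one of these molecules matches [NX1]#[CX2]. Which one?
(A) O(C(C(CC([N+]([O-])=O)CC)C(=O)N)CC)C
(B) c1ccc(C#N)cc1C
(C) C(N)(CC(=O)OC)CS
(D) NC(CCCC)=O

B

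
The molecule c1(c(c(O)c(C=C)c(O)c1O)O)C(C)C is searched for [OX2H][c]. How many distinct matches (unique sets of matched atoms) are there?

4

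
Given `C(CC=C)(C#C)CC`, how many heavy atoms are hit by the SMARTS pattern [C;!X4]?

4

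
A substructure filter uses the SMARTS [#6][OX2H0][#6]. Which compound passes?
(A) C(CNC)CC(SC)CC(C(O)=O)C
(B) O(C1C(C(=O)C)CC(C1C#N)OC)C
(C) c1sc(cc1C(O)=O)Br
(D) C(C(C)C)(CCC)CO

[#6][OX2H0][#6] describes an aliphatic oxygen bridging two carbons with no H on the oxygen (an ether).
(A) has a carboxylic acid group (-C(=O)OH) but the -OH oxygen has H1; the =O is OX1, not OX2.
(B) contains a methoxy ether (-OCH3), which satisfies every atom and bond constraint.
(C) has a carboxylic acid group (-C(=O)OH) but the -OH oxygen has H1; the =O is OX1, not OX2.
(D) has a hydroxyl group (-OH) but the oxygen has H1, not H0 bridging two carbons.
So the answer is (B).

B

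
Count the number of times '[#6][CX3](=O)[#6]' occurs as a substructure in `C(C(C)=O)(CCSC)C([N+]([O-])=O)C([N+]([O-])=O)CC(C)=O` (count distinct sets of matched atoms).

[#6][CX3](=O)[#6] is the SMARTS for a ketone: a carbonyl carbon (no H) flanked by two carbons.
The molecule carries 2 separate instances of an acetyl/ketone group (-C(=O)CH3) meeting every constraint; each maps to a distinct set of atoms, giving 2 matches.

2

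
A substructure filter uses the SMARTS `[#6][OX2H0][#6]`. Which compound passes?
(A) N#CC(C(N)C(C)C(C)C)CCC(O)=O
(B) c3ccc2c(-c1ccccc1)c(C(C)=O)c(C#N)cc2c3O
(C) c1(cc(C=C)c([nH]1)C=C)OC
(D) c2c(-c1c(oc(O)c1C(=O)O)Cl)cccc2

C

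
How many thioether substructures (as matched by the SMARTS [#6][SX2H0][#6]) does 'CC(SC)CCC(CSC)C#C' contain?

2

[#6][SX2H0][#6] is the SMARTS for a thioether: an aliphatic sulfur bridging two carbons with no H on the sulfur.
The molecule carries 2 separate instances of a methylthio ether (-SCH3) meeting every constraint; each maps to a distinct set of atoms, giving 2 matches.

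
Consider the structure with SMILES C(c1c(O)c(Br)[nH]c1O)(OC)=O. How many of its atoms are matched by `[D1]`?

The query [D1] means: atom with exactly one heavy-atom neighbour (degree 1).
Check the 12 heavy atoms by environment: 1× n (aromatic, D2) → no; 4× c (aromatic, D3) → no; 3× O (D1) → match; 1× Br (D1) → match; 1× C (D3) → no; 1× O (D2) → no; 1× C (D1) → match.
Summing the matching environments: 3 + 1 + 1 = 5 matching atoms.

5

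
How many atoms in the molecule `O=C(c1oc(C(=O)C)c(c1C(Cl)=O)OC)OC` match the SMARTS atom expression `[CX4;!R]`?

Check the 17 heavy atoms by environment: 1× o (aromatic, X2, in 5-ring) → no; 4× c (aromatic, X3, in 5-ring) → no; 3× C (X3, acyclic) → no; 3× O (X1, acyclic) → no; 1× Cl (X1, acyclic) → no; 2× O (X2, acyclic) → no; 3× C (X4, acyclic) → match.
That gives 3 matching atoms.

3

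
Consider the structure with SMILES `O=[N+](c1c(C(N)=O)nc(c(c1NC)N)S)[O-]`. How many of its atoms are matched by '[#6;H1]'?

0

The query [#6;H1] means: any carbon bearing exactly one hydrogen.
Check the 16 heavy atoms by environment: 1× n (aromatic, H0) → no; 5× c (aromatic, H0) → no; 1× C (H0) → no; 2× O (H0) → no; 2× N (H2) → no; 1× N (H1) → no; 1× C (H3) → no; 1× S (H1) → no; 1× N (charge +1, H0) → no; 1× O (charge -1, H0) → no.
No environment satisfies the query, so 0 matching atoms.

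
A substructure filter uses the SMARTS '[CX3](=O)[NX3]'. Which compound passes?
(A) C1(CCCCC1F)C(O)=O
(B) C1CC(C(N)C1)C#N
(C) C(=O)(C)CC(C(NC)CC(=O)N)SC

C

[CX3](=O)[NX3] describes a carbonyl carbon bonded to a trivalent nitrogen (an amide).
(A) has a carboxylic acid group (-C(=O)OH) but the carbonyl is bonded to O, not to an NX3 nitrogen.
(B) has a primary amino group (-NH2) but the -NH2 is not attached to a carbonyl carbon.
(C) contains a primary amide (-C(=O)NH2), which satisfies every atom and bond constraint.
So the answer is (C).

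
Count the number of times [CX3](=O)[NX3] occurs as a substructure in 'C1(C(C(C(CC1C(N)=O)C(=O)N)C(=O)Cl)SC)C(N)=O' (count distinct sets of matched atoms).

[CX3](=O)[NX3] is the SMARTS for an amide: a carbonyl carbon bonded to a trivalent nitrogen.
The molecule carries 3 separate instances of a primary amide (-C(=O)NH2) meeting every constraint; each maps to a distinct set of atoms, giving 3 matches.

3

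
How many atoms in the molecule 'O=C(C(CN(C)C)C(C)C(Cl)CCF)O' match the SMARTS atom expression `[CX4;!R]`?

9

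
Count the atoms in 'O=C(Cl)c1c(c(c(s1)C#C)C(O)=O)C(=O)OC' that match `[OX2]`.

The query [OX2] means: aliphatic oxygen with two total connections — ether, hydroxyl, or ester single-bond O.
Check the 17 heavy atoms by environment: 1× s (aromatic, X2) → no; 4× c (aromatic, X3) → no; 3× C (X3) → no; 3× O (X1) → no; 1× Cl (X1) → no; 2× O (X2) → match; 1× C (X4) → no; 2× C (X2) → no.
That gives 2 matching atoms.

2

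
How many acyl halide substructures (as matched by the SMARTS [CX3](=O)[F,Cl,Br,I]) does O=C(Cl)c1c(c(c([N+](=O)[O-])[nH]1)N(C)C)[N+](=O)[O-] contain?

[CX3](=O)[F,Cl,Br,I] is the SMARTS for an acyl halide: a carbonyl carbon bonded to a halogen.
Exactly one fragment in the molecule meets all constraints, giving 1 match.

1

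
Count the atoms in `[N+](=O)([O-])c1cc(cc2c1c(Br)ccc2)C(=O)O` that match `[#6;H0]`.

The query [#6;H0] means: any carbon with no attached hydrogen.
Check the 17 heavy atoms by environment: 5× c (aromatic, H0) → match; 5× c (aromatic, H1) → no; 1× C (H0) → match; 2× O (H0) → no; 1× O (H1) → no; 1× N (charge +1, H0) → no; 1× O (charge -1, H0) → no; 1× Br (H0) → no.
Summing the matching environments: 5 + 1 = 6 matching atoms.

6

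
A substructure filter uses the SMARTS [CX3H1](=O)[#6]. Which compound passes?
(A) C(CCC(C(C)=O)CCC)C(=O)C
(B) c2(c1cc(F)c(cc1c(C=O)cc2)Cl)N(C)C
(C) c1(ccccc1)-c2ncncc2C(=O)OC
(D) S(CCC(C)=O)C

B

[CX3H1](=O)[#6] describes an sp2 carbon with one H, double-bonded to O and single-bonded to carbon (an aldehyde).
(A) has an acetyl/ketone group (-C(=O)CH3) but the carbonyl carbon has H0 (two carbon neighbours), not H1.
(B) contains an aldehyde (-CHO), which satisfies every atom and bond constraint.
(C) has a methyl-ester group (-C(=O)OCH3) but the carbonyl carbon has H0, not H1.
(D) has an acetyl/ketone group (-C(=O)CH3) but the carbonyl carbon has H0 (two carbon neighbours), not H1.
So the answer is (B).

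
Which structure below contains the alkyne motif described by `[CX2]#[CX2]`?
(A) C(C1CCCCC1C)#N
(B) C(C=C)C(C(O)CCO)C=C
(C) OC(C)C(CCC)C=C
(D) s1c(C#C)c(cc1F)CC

[CX2]#[CX2] describes a carbon-carbon triple bond (an alkyne).
(A) has a nitrile (-C#N) but the triple bond is C#N, not C#C.
(B) has a vinyl group (-CH=CH2) but the C=C is a double bond; both carbons are CX3, not CX2.
(C) has a vinyl group (-CH=CH2) but the C=C is a double bond; both carbons are CX3, not CX2.
(D) contains an ethynyl group (-C#CH), which satisfies every atom and bond constraint.
So the answer is (D).

D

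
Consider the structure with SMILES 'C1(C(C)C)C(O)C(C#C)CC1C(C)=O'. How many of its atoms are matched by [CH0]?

2

The query [CH0] means: aliphatic carbon with no attached hydrogen.
Check the 14 heavy atoms by environment: 1× C (H2) → no; 6× C (H1) → no; 2× C (H0) → match; 1× O (H1) → no; 1× O (H0) → no; 3× C (H3) → no.
That gives 2 matching atoms.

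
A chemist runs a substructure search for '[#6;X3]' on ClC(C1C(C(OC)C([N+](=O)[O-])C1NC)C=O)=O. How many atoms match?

The query [#6;X3] means: any carbon (aromatic or not) with three total connections.
Check the 17 heavy atoms by environment: 7× C (X4) → no; 1× O (X2) → no; 2× C (X3) → match; 3× O (X1) → no; 1× Cl (X1) → no; 1× N (charge +1, X3) → no; 1× O (charge -1, X1) → no; 1× N (X3) → no.
That gives 2 matching atoms.

2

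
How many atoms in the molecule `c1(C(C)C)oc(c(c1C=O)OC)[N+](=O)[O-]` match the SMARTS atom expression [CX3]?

1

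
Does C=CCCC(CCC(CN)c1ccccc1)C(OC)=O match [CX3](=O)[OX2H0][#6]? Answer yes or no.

Yes

The pattern [CX3](=O)[OX2H0][#6] describes a carbonyl carbon bonded to an oxygen that is itself bonded to carbon (no H on that O) — an ester.
The molecule carries a methyl-ester group (-C(=O)OCH3), whose atoms satisfy every constraint of the query, so the pattern matches.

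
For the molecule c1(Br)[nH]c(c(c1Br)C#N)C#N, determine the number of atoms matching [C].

2

The query [C] means: uppercase C matches aliphatic (non-aromatic) carbon only.
Check the 11 heavy atoms by environment: 1× n (aromatic) → no; 4× c (aromatic) → no; 2× Br → no; 2× C → match; 2× N → no.
That gives 2 matching atoms.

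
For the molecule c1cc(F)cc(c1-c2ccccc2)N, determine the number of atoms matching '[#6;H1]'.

8

The query [#6;H1] means: any carbon bearing exactly one hydrogen.
Check the 14 heavy atoms by environment: 8× c (aromatic, H1) → match; 4× c (aromatic, H0) → no; 1× N (H2) → no; 1× F (H0) → no.
That gives 8 matching atoms.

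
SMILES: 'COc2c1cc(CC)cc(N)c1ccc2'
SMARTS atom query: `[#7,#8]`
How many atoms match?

2

Check the 15 heavy atoms by environment: 10× c (aromatic) → no; 1× N → match; 1× O → match; 3× C → no.
Summing the matching environments: 1 + 1 = 2 matching atoms.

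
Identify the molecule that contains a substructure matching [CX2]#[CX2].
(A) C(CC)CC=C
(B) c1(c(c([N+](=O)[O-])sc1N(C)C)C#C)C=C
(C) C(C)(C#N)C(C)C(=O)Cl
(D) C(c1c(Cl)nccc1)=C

[CX2]#[CX2] describes a carbon-carbon triple bond (an alkyne).
(A) has a vinyl group (-CH=CH2) but the C=C is a double bond; both carbons are CX3, not CX2.
(B) contains an ethynyl group (-C#CH), which satisfies every atom and bond constraint.
(C) has a nitrile (-C#N) but the triple bond is C#N, not C#C.
(D) has a vinyl group (-CH=CH2) but the C=C is a double bond; both carbons are CX3, not CX2.
So the answer is (B).

B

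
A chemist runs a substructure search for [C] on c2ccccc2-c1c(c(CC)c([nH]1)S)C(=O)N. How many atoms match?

3

The query [C] means: uppercase C matches aliphatic (non-aromatic) carbon only.
Check the 17 heavy atoms by environment: 1× n (aromatic) → no; 10× c (aromatic) → no; 1× S → no; 3× C → match; 1× O → no; 1× N → no.
That gives 3 matching atoms.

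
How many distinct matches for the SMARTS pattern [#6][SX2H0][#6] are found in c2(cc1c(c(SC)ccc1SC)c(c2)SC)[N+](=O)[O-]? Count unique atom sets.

3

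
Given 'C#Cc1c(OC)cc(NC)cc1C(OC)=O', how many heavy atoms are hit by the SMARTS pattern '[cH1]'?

2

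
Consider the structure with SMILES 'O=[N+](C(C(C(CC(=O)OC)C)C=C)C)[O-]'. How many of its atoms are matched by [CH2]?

2

The query [CH2] means: aliphatic carbon with exactly two hydrogens.
Check the 15 heavy atoms by environment: 3× C (H3) → no; 4× C (H1) → no; 2× C (H2) → match; 1× N (charge +1, H0) → no; 1× O (charge -1, H0) → no; 3× O (H0) → no; 1× C (H0) → no.
That gives 2 matching atoms.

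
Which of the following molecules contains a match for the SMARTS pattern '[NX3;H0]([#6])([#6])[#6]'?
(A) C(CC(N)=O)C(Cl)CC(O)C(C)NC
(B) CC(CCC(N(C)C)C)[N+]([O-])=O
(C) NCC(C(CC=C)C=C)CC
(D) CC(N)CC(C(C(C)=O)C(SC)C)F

B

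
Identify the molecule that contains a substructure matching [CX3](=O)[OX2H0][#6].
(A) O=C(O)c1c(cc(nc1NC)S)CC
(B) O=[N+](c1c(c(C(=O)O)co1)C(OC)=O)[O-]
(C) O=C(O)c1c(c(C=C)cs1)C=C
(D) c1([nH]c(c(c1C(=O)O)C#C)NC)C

[CX3](=O)[OX2H0][#6] describes a carbonyl carbon bonded to an oxygen that is itself bonded to carbon (no H on that O) (an ester).
(A) has a carboxylic acid group (-C(=O)OH) but the singly-bonded O carries H (OX2H1, not H0).
(B) contains a methyl-ester group (-C(=O)OCH3), which satisfies every atom and bond constraint.
(C) has a carboxylic acid group (-C(=O)OH) but the singly-bonded O carries H (OX2H1, not H0).
(D) has a carboxylic acid group (-C(=O)OH) but the singly-bonded O carries H (OX2H1, not H0).
So the answer is (B).

B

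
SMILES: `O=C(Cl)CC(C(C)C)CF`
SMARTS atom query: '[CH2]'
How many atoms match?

2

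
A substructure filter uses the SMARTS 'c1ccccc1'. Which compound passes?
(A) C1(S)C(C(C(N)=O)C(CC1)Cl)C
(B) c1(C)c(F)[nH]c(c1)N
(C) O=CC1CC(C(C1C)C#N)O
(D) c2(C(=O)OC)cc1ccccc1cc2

D

c1ccccc1 describes six aromatic carbons in a ring (a benzene ring).
(A) has a methyl group (-CH3) but no six-membered all-carbon aromatic ring is present.
(B) has a methyl group (-CH3) but no six-membered all-carbon aromatic ring is present.
(C) has a methyl group (-CH3) but no six-membered all-carbon aromatic ring is present.
(D) contains the required atom environment, so the pattern matches.
So the answer is (D).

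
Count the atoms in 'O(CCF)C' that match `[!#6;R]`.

The query [!#6;R] means: non-carbon atom that is part of a ring.
Check the 5 heavy atoms by environment: 3× C (acyclic) → no; 1× O (acyclic) → no; 1× F (acyclic) → no.
No environment satisfies the query, so 0 matching atoms.

0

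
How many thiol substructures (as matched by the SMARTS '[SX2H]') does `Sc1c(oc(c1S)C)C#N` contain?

[SX2H] is the SMARTS for a thiol: an aliphatic sulfur with two connections, one being H.
The molecule carries 2 separate instances of a thiol (-SH) meeting every constraint; each maps to a distinct set of atoms, giving 2 matches.

2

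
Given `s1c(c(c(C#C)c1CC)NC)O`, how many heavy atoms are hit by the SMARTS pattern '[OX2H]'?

1

The query [OX2H] means: aliphatic oxygen with two connections, one of which is H — an -OH oxygen.
Check the 12 heavy atoms by environment: 1× s (aromatic, H0, X2) → no; 4× c (aromatic, H0, X3) → no; 1× N (H1, X3) → no; 2× C (H3, X4) → no; 1× C (H2, X4) → no; 1× C (H0, X2) → no; 1× C (H1, X2) → no; 1× O (H1, X2) → match.
That gives 1 matching atom.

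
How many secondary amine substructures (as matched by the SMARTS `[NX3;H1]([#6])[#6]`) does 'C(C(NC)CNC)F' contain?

2

[NX3;H1]([#6])[#6] is the SMARTS for a secondary amine: a trivalent nitrogen with one H, bonded to two carbons.
The molecule carries 2 separate instances of an N-methylamino group (-NHCH3) meeting every constraint; each maps to a distinct set of atoms, giving 2 matches.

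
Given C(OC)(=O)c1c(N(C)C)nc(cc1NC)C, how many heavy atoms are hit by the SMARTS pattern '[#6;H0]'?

Check the 16 heavy atoms by environment: 1× n (aromatic, H0) → no; 4× c (aromatic, H0) → match; 1× c (aromatic, H1) → no; 1× N (H0) → no; 5× C (H3) → no; 1× C (H0) → match; 2× O (H0) → no; 1× N (H1) → no.
Summing the matching environments: 4 + 1 = 5 matching atoms.

5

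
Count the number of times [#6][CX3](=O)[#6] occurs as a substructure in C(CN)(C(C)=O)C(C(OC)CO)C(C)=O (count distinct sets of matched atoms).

2

[#6][CX3](=O)[#6] is the SMARTS for a ketone: a carbonyl carbon (no H) flanked by two carbons.
The molecule carries 2 separate instances of an acetyl/ketone group (-C(=O)CH3) meeting every constraint; each maps to a distinct set of atoms, giving 2 matches.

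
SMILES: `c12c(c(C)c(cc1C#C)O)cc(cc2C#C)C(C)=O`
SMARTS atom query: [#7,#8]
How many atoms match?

2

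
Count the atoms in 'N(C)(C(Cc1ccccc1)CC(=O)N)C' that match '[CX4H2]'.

The query [CX4H2] means: sp3 carbon (X4) with exactly two hydrogens.
Check the 15 heavy atoms by environment: 2× C (H2, X4) → match; 1× C (H1, X4) → no; 1× C (H0, X3) → no; 1× O (H0, X1) → no; 1× N (H2, X3) → no; 1× c (aromatic, H0, X3) → no; 5× c (aromatic, H1, X3) → no; 1× N (H0, X3) → no; 2× C (H3, X4) → no.
That gives 2 matching atoms.

2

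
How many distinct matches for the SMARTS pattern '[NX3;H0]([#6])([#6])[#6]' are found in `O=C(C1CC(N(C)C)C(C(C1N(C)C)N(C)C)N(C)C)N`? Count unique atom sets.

4

[NX3;H0]([#6])([#6])[#6] is the SMARTS for a tertiary amine: a trivalent nitrogen with no H, bonded to three carbons.
The molecule carries 4 separate instances of a dimethylamino group (-N(CH3)2) meeting every constraint; each maps to a distinct set of atoms, giving 4 matches.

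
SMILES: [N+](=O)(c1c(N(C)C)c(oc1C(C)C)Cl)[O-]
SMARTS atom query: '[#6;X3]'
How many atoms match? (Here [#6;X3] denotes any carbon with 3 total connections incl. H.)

The query [#6;X3] means: any carbon (aromatic or not) with three total connections.
Check the 15 heavy atoms by environment: 1× o (aromatic, X2) → no; 4× c (aromatic, X3) → match; 1× Cl (X1) → no; 5× C (X4) → no; 1× N (charge +1, X3) → no; 1× O (charge -1, X1) → no; 1× O (X1) → no; 1× N (X3) → no.
That gives 4 matching atoms.

4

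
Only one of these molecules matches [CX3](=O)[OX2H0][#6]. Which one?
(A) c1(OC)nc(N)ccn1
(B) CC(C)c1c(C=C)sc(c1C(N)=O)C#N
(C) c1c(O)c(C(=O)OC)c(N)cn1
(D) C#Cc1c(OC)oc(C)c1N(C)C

[CX3](=O)[OX2H0][#6] describes a carbonyl carbon bonded to an oxygen that is itself bonded to carbon (no H on that O) (an ester).
(A) has a methoxy ether (-OCH3) but the ether oxygen is not adjacent to a C=O carbon.
(B) has a primary amide (-C(=O)NH2) but the carbonyl is bonded to N, not to an O-C linkage.
(C) contains a methyl-ester group (-C(=O)OCH3), which satisfies every atom and bond constraint.
(D) has a methoxy ether (-OCH3) but the ether oxygen is not adjacent to a C=O carbon.
So the answer is (C).

C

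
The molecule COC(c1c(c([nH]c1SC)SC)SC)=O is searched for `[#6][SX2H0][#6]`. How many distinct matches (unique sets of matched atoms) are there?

[#6][SX2H0][#6] is the SMARTS for a thioether: an aliphatic sulfur bridging two carbons with no H on the sulfur.
The molecule carries 3 separate instances of a methylthio ether (-SCH3) meeting every constraint; each maps to a distinct set of atoms, giving 3 matches.

3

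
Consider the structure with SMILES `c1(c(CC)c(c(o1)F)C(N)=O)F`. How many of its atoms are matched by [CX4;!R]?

2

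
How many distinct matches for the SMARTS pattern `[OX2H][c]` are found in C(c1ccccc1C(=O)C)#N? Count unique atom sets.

0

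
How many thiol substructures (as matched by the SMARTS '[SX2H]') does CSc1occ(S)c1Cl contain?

[SX2H] is the SMARTS for a thiol: an aliphatic sulfur with two connections, one being H.
Exactly one fragment in the molecule meets all constraints, giving 1 match.

1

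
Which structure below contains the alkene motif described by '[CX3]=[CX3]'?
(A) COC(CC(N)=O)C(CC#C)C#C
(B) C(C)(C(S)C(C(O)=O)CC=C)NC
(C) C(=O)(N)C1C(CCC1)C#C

B

[CX3]=[CX3] describes a non-aromatic C=C double bond between two sp2 carbons (an alkene).
(A) has an ethynyl group (-C#CH) but the C-C bond is a triple bond, not a double bond.
(B) contains a vinyl group (-CH=CH2), which satisfies every atom and bond constraint.
(C) has an ethynyl group (-C#CH) but the C-C bond is a triple bond, not a double bond.
So the answer is (B).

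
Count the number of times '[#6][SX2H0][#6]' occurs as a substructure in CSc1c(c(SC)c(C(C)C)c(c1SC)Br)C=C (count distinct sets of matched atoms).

3

[#6][SX2H0][#6] is the SMARTS for a thioether: an aliphatic sulfur bridging two carbons with no H on the sulfur.
The molecule carries 3 separate instances of a methylthio ether (-SCH3) meeting every constraint; each maps to a distinct set of atoms, giving 3 matches.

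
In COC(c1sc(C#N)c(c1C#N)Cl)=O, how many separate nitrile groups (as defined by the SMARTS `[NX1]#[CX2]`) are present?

[NX1]#[CX2] is the SMARTS for a nitrile: a nitrogen triple-bonded to a two-connected carbon.
The molecule carries 2 separate instances of a nitrile (-C#N) meeting every constraint; each maps to a distinct set of atoms, giving 2 matches.

2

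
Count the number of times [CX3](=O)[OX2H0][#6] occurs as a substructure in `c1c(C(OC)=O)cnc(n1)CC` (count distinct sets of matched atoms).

[CX3](=O)[OX2H0][#6] is the SMARTS for an ester: a carbonyl carbon bonded to an oxygen that is itself bonded to carbon (no H on that O).
Exactly one fragment in the molecule meets all constraints, giving 1 match.

1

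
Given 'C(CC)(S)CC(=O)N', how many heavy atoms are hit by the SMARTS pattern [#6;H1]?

1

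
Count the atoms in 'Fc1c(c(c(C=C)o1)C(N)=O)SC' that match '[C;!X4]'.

3

Check the 13 heavy atoms by environment: 1× o (aromatic, X2) → no; 4× c (aromatic, X3) → no; 1× S (X2) → no; 1× C (X4) → no; 1× F (X1) → no; 3× C (X3) → match; 1× O (X1) → no; 1× N (X3) → no.
That gives 3 matching atoms.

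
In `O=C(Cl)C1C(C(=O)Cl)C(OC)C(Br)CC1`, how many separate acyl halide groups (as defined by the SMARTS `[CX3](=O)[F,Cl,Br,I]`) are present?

[CX3](=O)[F,Cl,Br,I] is the SMARTS for an acyl halide: a carbonyl carbon bonded to a halogen.
The molecule carries 2 separate instances of an acyl chloride (-C(=O)Cl) meeting every constraint; each maps to a distinct set of atoms, giving 2 matches.

2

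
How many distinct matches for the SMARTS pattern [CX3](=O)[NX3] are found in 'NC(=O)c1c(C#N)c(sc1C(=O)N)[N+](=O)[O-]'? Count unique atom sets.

[CX3](=O)[NX3] is the SMARTS for an amide: a carbonyl carbon bonded to a trivalent nitrogen.
The molecule carries 2 separate instances of a primary amide (-C(=O)NH2) meeting every constraint; each maps to a distinct set of atoms, giving 2 matches.

2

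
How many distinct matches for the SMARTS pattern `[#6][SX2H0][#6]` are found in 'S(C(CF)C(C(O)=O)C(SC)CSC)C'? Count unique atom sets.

3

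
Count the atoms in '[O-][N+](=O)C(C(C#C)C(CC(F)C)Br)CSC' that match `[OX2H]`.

Check the 16 heavy atoms by environment: 2× C (H2, X4) → no; 4× C (H1, X4) → no; 2× C (H3, X4) → no; 1× N (charge +1, H0, X3) → no; 1× O (charge -1, H0, X1) → no; 1× O (H0, X1) → no; 1× S (H0, X2) → no; 1× C (H0, X2) → no; 1× C (H1, X2) → no; 1× Br (H0, X1) → no; 1× F (H0, X1) → no.
No environment satisfies the query, so 0 matching atoms.

0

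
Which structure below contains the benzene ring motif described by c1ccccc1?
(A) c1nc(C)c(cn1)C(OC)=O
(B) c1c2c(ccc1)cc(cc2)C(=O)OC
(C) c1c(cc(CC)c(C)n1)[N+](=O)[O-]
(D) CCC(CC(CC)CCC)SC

c1ccccc1 describes six aromatic carbons in a ring (a benzene ring).
(A) has a methyl group (-CH3) but no six-membered all-carbon aromatic ring is present.
(B) contains the required atom environment, so the pattern matches.
(C) has a methyl group (-CH3) but no six-membered all-carbon aromatic ring is present.
(D) has a methyl group (-CH3) but no six-membered all-carbon aromatic ring is present.
So the answer is (B).

B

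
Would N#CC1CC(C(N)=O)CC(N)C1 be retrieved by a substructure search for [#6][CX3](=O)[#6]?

The pattern [#6][CX3](=O)[#6] describes a carbonyl carbon (no H) flanked by two carbons — a ketone.
The closest candidate here is a primary amide (-C(=O)NH2), but one neighbour of the carbonyl carbon is N, not C. No other fragment satisfies the full query, so there is no match.

No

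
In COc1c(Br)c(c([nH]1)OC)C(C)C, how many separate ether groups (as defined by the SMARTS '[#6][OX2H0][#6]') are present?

[#6][OX2H0][#6] is the SMARTS for an ether: an aliphatic oxygen bridging two carbons with no H on the oxygen.
The molecule carries 2 separate instances of a methoxy ether (-OCH3) meeting every constraint; each maps to a distinct set of atoms, giving 2 matches.

2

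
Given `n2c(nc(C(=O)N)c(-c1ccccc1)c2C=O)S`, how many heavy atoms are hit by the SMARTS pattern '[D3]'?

The query [D3] means: atom with exactly three heavy-atom neighbours.
Check the 18 heavy atoms by environment: 2× n (aromatic, D2) → no; 5× c (aromatic, D3) → match; 1× C (D2) → no; 2× O (D1) → no; 5× c (aromatic, D2) → no; 1× S (D1) → no; 1× C (D3) → match; 1× N (D1) → no.
Summing the matching environments: 5 + 1 = 6 matching atoms.

6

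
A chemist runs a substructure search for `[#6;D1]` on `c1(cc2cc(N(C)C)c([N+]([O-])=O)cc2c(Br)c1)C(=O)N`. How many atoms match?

2

The query [#6;D1] means: carbon bonded to exactly one heavy atom.
Check the 20 heavy atoms by environment: 6× c (aromatic, D3) → no; 4× c (aromatic, D2) → no; 1× C (D3) → no; 2× O (D1) → no; 1× N (D1) → no; 1× N (charge +1, D3) → no; 1× O (charge -1, D1) → no; 1× N (D3) → no; 2× C (D1) → match; 1× Br (D1) → no.
That gives 2 matching atoms.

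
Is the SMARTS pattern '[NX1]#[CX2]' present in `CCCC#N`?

The pattern [NX1]#[CX2] describes a nitrogen triple-bonded to a two-connected carbon — a nitrile.
The molecule carries a nitrile (-C#N), whose atoms satisfy every constraint of the query, so the pattern matches.

Yes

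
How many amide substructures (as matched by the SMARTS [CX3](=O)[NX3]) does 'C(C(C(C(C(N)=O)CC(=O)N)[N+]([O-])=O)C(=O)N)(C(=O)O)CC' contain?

[CX3](=O)[NX3] is the SMARTS for an amide: a carbonyl carbon bonded to a trivalent nitrogen.
The molecule carries 3 separate instances of a primary amide (-C(=O)NH2) meeting every constraint; each maps to a distinct set of atoms, giving 3 matches.

3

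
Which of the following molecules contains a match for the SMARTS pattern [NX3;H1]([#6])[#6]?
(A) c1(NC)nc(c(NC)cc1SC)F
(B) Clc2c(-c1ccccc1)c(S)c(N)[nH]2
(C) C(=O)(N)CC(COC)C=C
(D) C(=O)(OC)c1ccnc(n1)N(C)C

A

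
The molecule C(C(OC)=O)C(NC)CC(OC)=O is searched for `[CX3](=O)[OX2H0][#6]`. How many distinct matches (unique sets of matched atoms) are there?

2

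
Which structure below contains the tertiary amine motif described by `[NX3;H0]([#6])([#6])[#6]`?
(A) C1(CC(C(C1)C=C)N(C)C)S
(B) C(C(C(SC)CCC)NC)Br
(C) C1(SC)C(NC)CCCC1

[NX3;H0]([#6])([#6])[#6] describes a trivalent nitrogen with no H, bonded to three carbons (a tertiary amine).
(A) contains a dimethylamino group (-N(CH3)2), which satisfies every atom and bond constraint.
(B) has an N-methylamino group (-NHCH3) but the nitrogen still has one H (H1), not H0.
(C) has an N-methylamino group (-NHCH3) but the nitrogen still has one H (H1), not H0.
So the answer is (A).

A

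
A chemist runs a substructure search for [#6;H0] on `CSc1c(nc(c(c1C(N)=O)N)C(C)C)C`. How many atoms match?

6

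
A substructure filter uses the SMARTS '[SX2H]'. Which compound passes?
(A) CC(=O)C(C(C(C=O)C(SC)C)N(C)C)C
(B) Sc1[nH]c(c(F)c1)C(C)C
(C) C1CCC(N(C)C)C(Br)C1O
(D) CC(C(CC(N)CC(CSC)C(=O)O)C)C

[SX2H] describes an aliphatic sulfur with two connections, one being H (a thiol).
(A) has a methylthio ether (-SCH3) but the sulfur has H0 (bonded to two carbons), not H1.
(B) contains a thiol (-SH), which satisfies every atom and bond constraint.
(C) has a hydroxyl group (-OH) but it is an -OH, not an -SH.
(D) has a methylthio ether (-SCH3) but the sulfur has H0 (bonded to two carbons), not H1.
So the answer is (B).

B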